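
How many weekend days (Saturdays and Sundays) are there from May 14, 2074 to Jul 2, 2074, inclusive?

May 14, 2074 is a Monday.
The range spans 50 days (inclusive of both endpoints).
50 = 7 × 7 + 1, so there are 7 full weeks plus 1 extra day.
Each full week contributes 2 weekend days (Sat, Sun): 7 × 2 = 14.
The 1 extra day is Mon — none qualify.
Total: 14 + 0 = 14.

14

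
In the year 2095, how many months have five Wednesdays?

4

A month has five Wednesdays exactly when Wednesday falls within its first (length − 28) days.
Jan: 31 days, starts Sat → 5 of Sat, Sun, Mon
Feb: 28 days, starts Tue → 5 of (none)
Mar: 31 days, starts Tue → 5 of Tue, Wed, Thu ✓
Apr: 30 days, starts Fri → 5 of Fri, Sat
May: 31 days, starts Sun → 5 of Sun, Mon, Tue
Jun: 30 days, starts Wed → 5 of Wed, Thu ✓
Jul: 31 days, starts Fri → 5 of Fri, Sat, Sun
Aug: 31 days, starts Mon → 5 of Mon, Tue, Wed ✓
Sep: 30 days, starts Thu → 5 of Thu, Fri
Oct: 31 days, starts Sat → 5 of Sat, Sun, Mon
Nov: 30 days, starts Tue → 5 of Tue, Wed ✓
Dec: 31 days, starts Thu → 5 of Thu, Fri, Sat
Months with five Wednesdays: Mar, Jun, Aug, Nov.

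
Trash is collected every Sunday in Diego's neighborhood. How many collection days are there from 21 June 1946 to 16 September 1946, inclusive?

21 June 1946 is a Friday.
From 21 June 1946 to 16 September 1946 is 88 days inclusive.
88 = 7 × 12 + 4, so there are 12 full weeks plus 4 extra days.
Each full week contributes one Sunday: 12 so far.
The 4 extra days are Fri, Sat, Sun, Mon — 1 of them qualifies.
Total: 12 + 1 = 13.

13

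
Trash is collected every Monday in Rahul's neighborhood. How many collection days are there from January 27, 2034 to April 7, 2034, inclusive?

10 Mondays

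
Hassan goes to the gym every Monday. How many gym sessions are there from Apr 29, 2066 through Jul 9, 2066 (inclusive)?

10 Mondays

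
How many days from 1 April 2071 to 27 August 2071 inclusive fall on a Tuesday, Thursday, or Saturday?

64

1 April 2071 is a Wednesday.
The range spans 149 days (inclusive of both endpoints).
149 = 7 × 21 + 2, so there are 21 full weeks plus 2 extra days.
Each full week contributes 3 days from the set (Tue, Thu, Sat): 21 × 3 = 63.
The 2 extra days are Wed, Thu — 1 of them qualifies.
Total: 63 + 1 = 64.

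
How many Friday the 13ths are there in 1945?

The 13th falls on a Friday when the month's 13th has weekday Fri.
Jan 13 is Sat; Feb 13 is Tue; Mar 13 is Tue; Apr 13 is Fri ✓; May 13 is Sun; Jun 13 is Wed; Jul 13 is Fri ✓; Aug 13 is Mon; Sep 13 is Thu; Oct 13 is Sat; Nov 13 is Tue; Dec 13 is Thu.
Friday the 13ths: Apr, Jul.

2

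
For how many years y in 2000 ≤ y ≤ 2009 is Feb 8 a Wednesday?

Day of week of February 8 in each year:
2000: Tue, 2001: Thu, 2002: Fri, 2003: Sat, 2004: Sun, 2005: Tue, 2006: Wed ✓, 2007: Thu, 2008: Fri, 2009: Sun
Wednesdays: 2006.

1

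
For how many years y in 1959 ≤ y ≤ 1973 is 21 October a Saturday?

Day of week of October 21 in each year:
1959: Wed, 1960: Fri, 1961: Sat ✓, 1962: Sun, 1963: Mon, 1964: Wed, 1965: Thu, 1966: Fri, 1967: Sat ✓, 1968: Mon, 1969: Tue, 1970: Wed, 1971: Thu, 1972: Sat ✓, 1973: Sun
Saturdays: 1961, 1967, 1972.

3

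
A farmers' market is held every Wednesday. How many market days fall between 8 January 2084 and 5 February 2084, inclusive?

8 January 2084 is a Saturday.
That's 29 days from start to end, counting both.
29 = 7 × 4 + 1, so there are 4 full weeks plus 1 extra day.
Each full week contributes one Wednesday: 4 so far.
The 1 extra day is Sat — none qualify.
Total: 4 + 0 = 4.

4 Wednesdays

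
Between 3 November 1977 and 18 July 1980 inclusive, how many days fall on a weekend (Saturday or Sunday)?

3 November 1977 is a Thursday.
From 3 November 1977 to 18 July 1980 is 989 days inclusive.
989 = 7 × 141 + 2, so there are 141 full weeks plus 2 extra days.
Each full week contributes 2 weekend days (Sat, Sun): 141 × 2 = 282.
The 2 extra days are Thursday, Friday — none qualify.
Total: 282 + 0 = 282.

282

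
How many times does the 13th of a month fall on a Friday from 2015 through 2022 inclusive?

Friday-the-13ths by year:
2015: Feb, Mar, Nov
2016: May
2017: Jan, Oct
2018: Apr, Jul
2019: Sep, Dec
2020: Mar, Nov
2021: Aug
2022: May

14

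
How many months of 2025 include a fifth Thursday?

A month has five Thursdays exactly when Thursday falls within its first (length − 28) days.
Jan: 31 days, starts Wed → 5 of Wed, Thu, Fri ✓
Feb: 28 days, starts Sat → 5 of (none)
Mar: 31 days, starts Sat → 5 of Sat, Sun, Mon
Apr: 30 days, starts Tue → 5 of Tue, Wed
May: 31 days, starts Thu → 5 of Thu, Fri, Sat ✓
Jun: 30 days, starts Sun → 5 of Sun, Mon
Jul: 31 days, starts Tue → 5 of Tue, Wed, Thu ✓
Aug: 31 days, starts Fri → 5 of Fri, Sat, Sun
Sep: 30 days, starts Mon → 5 of Mon, Tue
Oct: 31 days, starts Wed → 5 of Wed, Thu, Fri ✓
Nov: 30 days, starts Sat → 5 of Sat, Sun
Dec: 31 days, starts Mon → 5 of Mon, Tue, Wed
Months with five Thursdays: Jan, May, Jul, Oct.

4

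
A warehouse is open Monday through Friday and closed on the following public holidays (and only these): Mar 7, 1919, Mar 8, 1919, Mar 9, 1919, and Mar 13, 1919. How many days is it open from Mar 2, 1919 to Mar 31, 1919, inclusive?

19

Mar 2, 1919 is a Sunday.
The range spans 30 days (inclusive of both endpoints).
30 = 7 × 4 + 2, so there are 4 full weeks plus 2 extra days.
Each full week contributes 5 weekdays (Mon–Fri): 4 × 5 = 20.
The 2 extra days are Sun, Mon — 1 of them qualifies.
Total: 20 + 1 = 21.
Holidays: Mar 7, 1919 (Fri); Mar 8, 1919 (Sat); Mar 9, 1919 (Sun); Mar 13, 1919 (Thu).
2 of the 4 holidays fall on weekdays; the rest are weekends and were already excluded.
Business days: 21 − 2 = 19.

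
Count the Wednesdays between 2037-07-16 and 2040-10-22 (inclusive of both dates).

2037-07-16 is a Thursday.
That's 1195 days from start to end, counting both.
1195 = 7 × 170 + 5, so there are 170 full weeks plus 5 extra days.
Each full week contributes one Wednesday: 170 so far.
The 5 extra days are Thu, Fri, Sat, Sun, Mon — none qualify.
Total: 170 + 0 = 170.

170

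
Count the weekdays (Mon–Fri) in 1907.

1907-01-01 is a Tuesday.
That's 365 days from start to end, counting both.
365 = 7 × 52 + 1, so there are 52 full weeks plus 1 extra day.
Each full week contributes 5 weekdays (Mon–Fri): 52 × 5 = 260.
The 1 extra day is Tue — 1 of them qualifies.
Total: 260 + 1 = 261.

261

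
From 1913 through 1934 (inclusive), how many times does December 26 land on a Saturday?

3

Day of week of December 26 in each year:
1913: Fri, 1914: Sat ✓, 1915: Sun, 1916: Tue, 1917: Wed, 1918: Thu, 1919: Fri, 1920: Sun, 1921: Mon, 1922: Tue, 1923: Wed, 1924: Fri, 1925: Sat ✓, 1926: Sun, 1927: Mon, 1928: Wed, 1929: Thu, 1930: Fri, 1931: Sat ✓, 1932: Mon, 1933: Tue, 1934: Wed
Saturdays: 1914, 1925, 1931.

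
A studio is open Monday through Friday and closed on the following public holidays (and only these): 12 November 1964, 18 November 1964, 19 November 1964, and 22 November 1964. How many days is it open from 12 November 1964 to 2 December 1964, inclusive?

12 business days

12 November 1964 is a Thursday.
That's 21 days from start to end, counting both.
21 = 7 × 3, so the span is exactly 3 full weeks.
Each full week contributes 5 weekdays (Mon–Fri): 3 × 5 = 15.
Holidays: 12 November 1964 (Thu); 18 November 1964 (Wed); 19 November 1964 (Thu); 22 November 1964 (Sun).
3 of the 4 holidays fall on weekdays; the rest are weekends and were already excluded.
Business days: 15 − 3 = 12.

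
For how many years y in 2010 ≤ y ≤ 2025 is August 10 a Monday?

Day of week of August 10 in each year:
2010: Tue, 2011: Wed, 2012: Fri, 2013: Sat, 2014: Sun, 2015: Mon ✓, 2016: Wed, 2017: Thu, 2018: Fri, 2019: Sat, 2020: Mon ✓, 2021: Tue, 2022: Wed, 2023: Thu, 2024: Sat, 2025: Sun
Mondays: 2015, 2020.

2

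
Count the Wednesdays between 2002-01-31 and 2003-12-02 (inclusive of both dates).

2002-01-31 is a Thursday.
The range spans 671 days (inclusive of both endpoints).
671 = 7 × 95 + 6, so there are 95 full weeks plus 6 extra days.
Each full week contributes one Wednesday: 95 so far.
The 6 extra days are Thursday, Friday, Saturday, Sunday, Monday, Tuesday — none qualify.
Total: 95 + 0 = 95.

95 Wednesdays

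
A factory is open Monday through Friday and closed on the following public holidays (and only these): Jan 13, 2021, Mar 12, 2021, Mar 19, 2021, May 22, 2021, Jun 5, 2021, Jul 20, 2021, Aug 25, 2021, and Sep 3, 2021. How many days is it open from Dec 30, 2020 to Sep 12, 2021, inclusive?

177

Dec 30, 2020 is a Wednesday.
From Dec 30, 2020 to Sep 12, 2021 is 257 days inclusive.
257 = 7 × 36 + 5, so there are 36 full weeks plus 5 extra days.
Each full week contributes 5 weekdays (Mon–Fri): 36 × 5 = 180.
The 5 extra days are Wed, Thu, Fri, Sat, Sun — 3 of them qualify.
Total: 180 + 3 = 183.
Holidays: Jan 13, 2021 (Wed); Mar 12, 2021 (Fri); Mar 19, 2021 (Fri); May 22, 2021 (Sat); Jun 5, 2021 (Sat); Jul 20, 2021 (Tue); Aug 25, 2021 (Wed); Sep 3, 2021 (Fri).
6 of the 8 holidays fall on weekdays; the rest are weekends and were already excluded.
Business days: 183 − 6 = 177.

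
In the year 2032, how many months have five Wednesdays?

4

A month has five Wednesdays exactly when Wednesday falls within its first (length − 28) days.
Jan: 31 days, starts Thu → 5 of Thu, Fri, Sat
Feb: 29 days, starts Sun → 5 of Sun
Mar: 31 days, starts Mon → 5 of Mon, Tue, Wed ✓
Apr: 30 days, starts Thu → 5 of Thu, Fri
May: 31 days, starts Sat → 5 of Sat, Sun, Mon
Jun: 30 days, starts Tue → 5 of Tue, Wed ✓
Jul: 31 days, starts Thu → 5 of Thu, Fri, Sat
Aug: 31 days, starts Sun → 5 of Sun, Mon, Tue
Sep: 30 days, starts Wed → 5 of Wed, Thu ✓
Oct: 31 days, starts Fri → 5 of Fri, Sat, Sun
Nov: 30 days, starts Mon → 5 of Mon, Tue
Dec: 31 days, starts Wed → 5 of Wed, Thu, Fri ✓
Months with five Wednesdays: Mar, Jun, Sep, Dec.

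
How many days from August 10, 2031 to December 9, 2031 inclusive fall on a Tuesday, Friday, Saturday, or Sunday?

70

August 10, 2031 is a Sunday.
From August 10, 2031 to December 9, 2031 is 122 days inclusive.
122 = 7 × 17 + 3, so there are 17 full weeks plus 3 extra days.
Each full week contributes 4 days from the set (Tue, Fri, Sat, Sun): 17 × 4 = 68.
The 3 extra days are Sun, Mon, Tue — 2 of them qualify.
Total: 68 + 2 = 70.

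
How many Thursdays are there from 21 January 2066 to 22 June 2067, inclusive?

74 Thursdays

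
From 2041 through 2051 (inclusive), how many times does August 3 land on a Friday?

1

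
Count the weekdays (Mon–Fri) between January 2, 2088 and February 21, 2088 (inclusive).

January 2, 2088 is a Friday.
The range spans 51 days (inclusive of both endpoints).
51 = 7 × 7 + 2, so there are 7 full weeks plus 2 extra days.
Each full week contributes 5 weekdays (Mon–Fri): 7 × 5 = 35.
The 2 extra days are Fri, Sat — 1 of them qualifies.
Total: 35 + 1 = 36.

36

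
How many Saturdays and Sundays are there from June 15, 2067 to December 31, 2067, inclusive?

57

June 15, 2067 is a Wednesday.
That's 200 days from start to end, counting both.
200 = 7 × 28 + 4, so there are 28 full weeks plus 4 extra days.
Each full week contributes 2 weekend days (Sat, Sun): 28 × 2 = 56.
The 4 extra days are Wed, Thu, Fri, Sat — 1 of them qualifies.
Total: 56 + 1 = 57.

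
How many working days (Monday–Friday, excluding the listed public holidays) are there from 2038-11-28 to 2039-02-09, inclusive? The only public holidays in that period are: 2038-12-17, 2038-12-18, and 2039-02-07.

51 working days

2038-11-28 is a Sunday.
That's 74 days from start to end, counting both.
74 = 7 × 10 + 4, so there are 10 full weeks plus 4 extra days.
Each full week contributes 5 weekdays (Mon–Fri): 10 × 5 = 50.
The 4 extra days are Sun, Mon, Tue, Wed — 3 of them qualify.
Total: 50 + 3 = 53.
Holidays: 2038-12-17 (Fri); 2038-12-18 (Sat); 2039-02-07 (Mon).
2 of the 3 holidays fall on weekdays; the rest are weekends and were already excluded.
Business days: 53 − 2 = 51.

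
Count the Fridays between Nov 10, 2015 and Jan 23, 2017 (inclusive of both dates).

63 Fridays

Nov 10, 2015 is a Tuesday.
That's 441 days from start to end, counting both.
441 = 7 × 63, so the span is exactly 63 full weeks.
Each full week contributes one Friday: 63 so far.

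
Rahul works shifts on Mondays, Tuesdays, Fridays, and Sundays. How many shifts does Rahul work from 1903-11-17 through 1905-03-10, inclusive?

274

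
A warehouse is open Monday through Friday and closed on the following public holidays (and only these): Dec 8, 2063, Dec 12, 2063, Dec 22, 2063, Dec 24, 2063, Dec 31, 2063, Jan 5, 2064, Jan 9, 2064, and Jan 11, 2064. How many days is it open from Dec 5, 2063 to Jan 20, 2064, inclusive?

Dec 5, 2063 is a Wednesday.
That's 47 days from start to end, counting both.
47 = 7 × 6 + 5, so there are 6 full weeks plus 5 extra days.
Each full week contributes 5 weekdays (Mon–Fri): 6 × 5 = 30.
The 5 extra days are Wednesday, Thursday, Friday, Saturday, Sunday — 3 of them qualify.
Total: 30 + 3 = 33.
Holidays: Dec 8, 2063 (Sat); Dec 12, 2063 (Wed); Dec 22, 2063 (Sat); Dec 24, 2063 (Mon); Dec 31, 2063 (Mon); Jan 5, 2064 (Sat); Jan 9, 2064 (Wed); Jan 11, 2064 (Fri).
5 of the 8 holidays fall on weekdays; the rest are weekends and were already excluded.
Business days: 33 − 5 = 28.

28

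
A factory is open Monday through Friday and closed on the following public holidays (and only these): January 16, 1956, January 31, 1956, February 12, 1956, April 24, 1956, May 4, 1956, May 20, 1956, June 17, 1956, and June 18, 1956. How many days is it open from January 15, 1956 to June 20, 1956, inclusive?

108 business days

January 15, 1956 is a Sunday.
From January 15, 1956 to June 20, 1956 is 158 days inclusive.
158 = 7 × 22 + 4, so there are 22 full weeks plus 4 extra days.
Each full week contributes 5 weekdays (Mon–Fri): 22 × 5 = 110.
The 4 extra days are Sunday, Monday, Tuesday, Wednesday — 3 of them qualify.
Total: 110 + 3 = 113.
Holidays: January 16, 1956 (Mon); January 31, 1956 (Tue); February 12, 1956 (Sun); April 24, 1956 (Tue); May 4, 1956 (Fri); May 20, 1956 (Sun); June 17, 1956 (Sun); June 18, 1956 (Mon).
5 of the 8 holidays fall on weekdays; the rest are weekends and were already excluded.
Business days: 113 − 5 = 108.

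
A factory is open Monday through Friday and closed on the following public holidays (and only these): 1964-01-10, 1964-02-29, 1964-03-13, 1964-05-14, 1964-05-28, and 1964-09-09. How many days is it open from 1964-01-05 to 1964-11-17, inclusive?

222

1964-01-05 is a Sunday.
That's 318 days from start to end, counting both.
318 = 7 × 45 + 3, so there are 45 full weeks plus 3 extra days.
Each full week contributes 5 weekdays (Mon–Fri): 45 × 5 = 225.
The 3 extra days are Sunday, Monday, Tuesday — 2 of them qualify.
Total: 225 + 2 = 227.
Holidays: 1964-01-10 (Fri); 1964-02-29 (Sat); 1964-03-13 (Fri); 1964-05-14 (Thu); 1964-05-28 (Thu); 1964-09-09 (Wed).
5 of the 6 holidays fall on weekdays; the rest are weekends and were already excluded.
Business days: 227 − 5 = 222.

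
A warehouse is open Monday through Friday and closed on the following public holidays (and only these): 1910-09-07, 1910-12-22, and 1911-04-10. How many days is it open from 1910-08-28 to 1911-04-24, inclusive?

168 working days

1910-08-28 is a Sunday.
That's 240 days from start to end, counting both.
240 = 7 × 34 + 2, so there are 34 full weeks plus 2 extra days.
Each full week contributes 5 weekdays (Mon–Fri): 34 × 5 = 170.
The 2 extra days are Sun, Mon — 1 of them qualifies.
Total: 170 + 1 = 171.
Holidays: 1910-09-07 (Wed); 1910-12-22 (Thu); 1911-04-10 (Mon).
All 3 holidays fall on weekdays, so subtract 3.
Business days: 171 − 3 = 168.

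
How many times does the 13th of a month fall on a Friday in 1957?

2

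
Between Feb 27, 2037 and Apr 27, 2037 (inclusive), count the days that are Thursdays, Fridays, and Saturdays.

26

Feb 27, 2037 is a Friday.
From Feb 27, 2037 to Apr 27, 2037 is 60 days inclusive.
60 = 7 × 8 + 4, so there are 8 full weeks plus 4 extra days.
Each full week contributes 3 days from the set (Thu, Fri, Sat): 8 × 3 = 24.
The 4 extra days are Friday, Saturday, Sunday, Monday — 2 of them qualify.
Total: 24 + 2 = 26.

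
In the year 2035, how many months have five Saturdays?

A month has five Saturdays exactly when Saturday falls within its first (length − 28) days.
Jan: 31 days, starts Mon → 5 of Mon, Tue, Wed
Feb: 28 days, starts Thu → 5 of (none)
Mar: 31 days, starts Thu → 5 of Thu, Fri, Sat ✓
Apr: 30 days, starts Sun → 5 of Sun, Mon
May: 31 days, starts Tue → 5 of Tue, Wed, Thu
Jun: 30 days, starts Fri → 5 of Fri, Sat ✓
Jul: 31 days, starts Sun → 5 of Sun, Mon, Tue
Aug: 31 days, starts Wed → 5 of Wed, Thu, Fri
Sep: 30 days, starts Sat → 5 of Sat, Sun ✓
Oct: 31 days, starts Mon → 5 of Mon, Tue, Wed
Nov: 30 days, starts Thu → 5 of Thu, Fri
Dec: 31 days, starts Sat → 5 of Sat, Sun, Mon ✓
Months with five Saturdays: Mar, Jun, Sep, Dec.

4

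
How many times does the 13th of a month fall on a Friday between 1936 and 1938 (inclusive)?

Friday-the-13ths by year:
1936: Mar, Nov
1937: Aug
1938: May

4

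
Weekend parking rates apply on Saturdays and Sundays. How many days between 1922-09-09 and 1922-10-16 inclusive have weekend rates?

12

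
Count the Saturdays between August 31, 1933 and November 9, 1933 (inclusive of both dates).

10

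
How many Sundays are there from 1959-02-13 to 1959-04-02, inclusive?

1959-02-13 is a Friday.
That's 49 days from start to end, counting both.
49 = 7 × 7, so the span is exactly 7 full weeks.
Each full week contributes one Sunday: 7 so far.

7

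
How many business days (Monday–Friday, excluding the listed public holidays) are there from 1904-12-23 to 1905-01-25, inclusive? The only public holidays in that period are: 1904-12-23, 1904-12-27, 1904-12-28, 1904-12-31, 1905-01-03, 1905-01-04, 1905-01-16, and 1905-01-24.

17

1904-12-23 is a Friday.
From 1904-12-23 to 1905-01-25 is 34 days inclusive.
34 = 7 × 4 + 6, so there are 4 full weeks plus 6 extra days.
Each full week contributes 5 weekdays (Mon–Fri): 4 × 5 = 20.
The 6 extra days are Friday, Saturday, Sunday, Monday, Tuesday, Wednesday — 4 of them qualify.
Total: 20 + 4 = 24.
Holidays: 1904-12-23 (Fri); 1904-12-27 (Tue); 1904-12-28 (Wed); 1904-12-31 (Sat); 1905-01-03 (Tue); 1905-01-04 (Wed); 1905-01-16 (Mon); 1905-01-24 (Tue).
7 of the 8 holidays fall on weekdays; the rest are weekends and were already excluded.
Business days: 24 − 7 = 17.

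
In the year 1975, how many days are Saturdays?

52

1975-01-01 is a Wednesday.
That's 365 days from start to end, counting both.
365 = 7 × 52 + 1, so there are 52 full weeks plus 1 extra day.
Each full week contributes one Saturday: 52 so far.
The 1 extra day is Wednesday — none qualify.
Total: 52 + 0 = 52.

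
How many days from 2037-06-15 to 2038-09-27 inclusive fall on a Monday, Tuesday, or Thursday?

202

2037-06-15 is a Monday.
From 2037-06-15 to 2038-09-27 is 470 days inclusive.
470 = 7 × 67 + 1, so there are 67 full weeks plus 1 extra day.
Each full week contributes 3 days from the set (Mon, Tue, Thu): 67 × 3 = 201.
The 1 extra day is Monday — 1 of them qualifies.
Total: 201 + 1 = 202.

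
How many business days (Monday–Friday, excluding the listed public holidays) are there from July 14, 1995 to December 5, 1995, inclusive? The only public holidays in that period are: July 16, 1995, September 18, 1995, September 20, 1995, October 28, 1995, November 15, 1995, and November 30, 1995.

July 14, 1995 is a Friday.
The range spans 145 days (inclusive of both endpoints).
145 = 7 × 20 + 5, so there are 20 full weeks plus 5 extra days.
Each full week contributes 5 weekdays (Mon–Fri): 20 × 5 = 100.
The 5 extra days are Fri, Sat, Sun, Mon, Tue — 3 of them qualify.
Total: 100 + 3 = 103.
Holidays: July 16, 1995 (Sun); September 18, 1995 (Mon); September 20, 1995 (Wed); October 28, 1995 (Sat); November 15, 1995 (Wed); November 30, 1995 (Thu).
4 of the 6 holidays fall on weekdays; the rest are weekends and were already excluded.
Business days: 103 − 4 = 99.

99 business days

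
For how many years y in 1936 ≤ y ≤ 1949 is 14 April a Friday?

2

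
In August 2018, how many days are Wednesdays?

5

1 August 2018 is a Wednesday.
The range spans 31 days (inclusive of both endpoints).
31 = 7 × 4 + 3, so there are 4 full weeks plus 3 extra days.
Each full week contributes one Wednesday: 4 so far.
The 3 extra days are Wed, Thu, Fri — 1 of them qualifies.
Total: 4 + 1 = 5.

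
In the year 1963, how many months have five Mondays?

4

A month has five Mondays exactly when Monday falls within its first (length − 28) days.
Jan: 31 days, starts Tue → 5 of Tue, Wed, Thu
Feb: 28 days, starts Fri → 5 of (none)
Mar: 31 days, starts Fri → 5 of Fri, Sat, Sun
Apr: 30 days, starts Mon → 5 of Mon, Tue ✓
May: 31 days, starts Wed → 5 of Wed, Thu, Fri
Jun: 30 days, starts Sat → 5 of Sat, Sun
Jul: 31 days, starts Mon → 5 of Mon, Tue, Wed ✓
Aug: 31 days, starts Thu → 5 of Thu, Fri, Sat
Sep: 30 days, starts Sun → 5 of Sun, Mon ✓
Oct: 31 days, starts Tue → 5 of Tue, Wed, Thu
Nov: 30 days, starts Fri → 5 of Fri, Sat
Dec: 31 days, starts Sun → 5 of Sun, Mon, Tue ✓
Months with five Mondays: Apr, Jul, Sep, Dec.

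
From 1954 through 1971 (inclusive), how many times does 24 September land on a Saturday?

Day of week of September 24 in each year:
1954: Fri, 1955: Sat ✓, 1956: Mon, 1957: Tue, 1958: Wed, 1959: Thu, 1960: Sat ✓, 1961: Sun, 1962: Mon, 1963: Tue, 1964: Thu, 1965: Fri, 1966: Sat ✓, 1967: Sun, 1968: Tue, 1969: Wed, 1970: Thu, 1971: Fri
Saturdays: 1955, 1960, 1966.

3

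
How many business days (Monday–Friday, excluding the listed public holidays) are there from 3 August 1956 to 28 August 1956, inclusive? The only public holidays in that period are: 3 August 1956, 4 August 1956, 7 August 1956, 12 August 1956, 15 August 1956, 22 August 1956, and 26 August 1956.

3 August 1956 is a Friday.
The range spans 26 days (inclusive of both endpoints).
26 = 7 × 3 + 5, so there are 3 full weeks plus 5 extra days.
Each full week contributes 5 weekdays (Mon–Fri): 3 × 5 = 15.
The 5 extra days are Friday, Saturday, Sunday, Monday, Tuesday — 3 of them qualify.
Total: 15 + 3 = 18.
Holidays: 3 August 1956 (Fri); 4 August 1956 (Sat); 7 August 1956 (Tue); 12 August 1956 (Sun); 15 August 1956 (Wed); 22 August 1956 (Wed); 26 August 1956 (Sun).
4 of the 7 holidays fall on weekdays; the rest are weekends and were already excluded.
Business days: 18 − 4 = 14.

14 business days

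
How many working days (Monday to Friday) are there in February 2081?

20

Feb 1, 2081 is a Saturday.
That's 28 days from start to end, counting both.
28 = 7 × 4, so the span is exactly 4 full weeks.
Each full week contributes 5 weekdays (Mon–Fri): 4 × 5 = 20.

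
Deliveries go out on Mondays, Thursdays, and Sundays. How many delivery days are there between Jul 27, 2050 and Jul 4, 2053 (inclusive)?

Jul 27, 2050 is a Wednesday.
From Jul 27, 2050 to Jul 4, 2053 is 1074 days inclusive.
1074 = 7 × 153 + 3, so there are 153 full weeks plus 3 extra days.
Each full week contributes 3 days from the set (Mon, Thu, Sun): 153 × 3 = 459.
The 3 extra days are Wed, Thu, Fri — 1 of them qualifies.
Total: 459 + 1 = 460.

460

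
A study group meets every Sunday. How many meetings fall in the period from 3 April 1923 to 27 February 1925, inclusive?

3 April 1923 is a Tuesday.
That's 697 days from start to end, counting both.
697 = 7 × 99 + 4, so there are 99 full weeks plus 4 extra days.
Each full week contributes one Sunday: 99 so far.
The 4 extra days are Tuesday, Wednesday, Thursday, Friday — none qualify.
Total: 99 + 0 = 99.

99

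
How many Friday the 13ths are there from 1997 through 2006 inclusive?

Friday-the-13ths by year:
1997: Jun
1998: Feb, Mar, Nov
1999: Aug
2000: Oct
2001: Apr, Jul
2002: Sep, Dec
2003: Jun
2004: Feb, Aug
2005: May
2006: Jan, Oct

16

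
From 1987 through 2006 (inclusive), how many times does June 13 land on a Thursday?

Day of week of June 13 in each year:
1987: Sat, 1988: Mon, 1989: Tue, 1990: Wed, 1991: Thu ✓, 1992: Sat, 1993: Sun, 1994: Mon, 1995: Tue, 1996: Thu ✓, 1997: Fri, 1998: Sat, 1999: Sun, 2000: Tue, 2001: Wed, 2002: Thu ✓, 2003: Fri, 2004: Sun, 2005: Mon, 2006: Tue
Thursdays: 1991, 1996, 2002.

3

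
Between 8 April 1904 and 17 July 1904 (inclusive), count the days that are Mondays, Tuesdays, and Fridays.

43

8 April 1904 is a Friday.
From 8 April 1904 to 17 July 1904 is 101 days inclusive.
101 = 7 × 14 + 3, so there are 14 full weeks plus 3 extra days.
Each full week contributes 3 days from the set (Mon, Tue, Fri): 14 × 3 = 42.
The 3 extra days are Friday, Saturday, Sunday — 1 of them qualifies.
Total: 42 + 1 = 43.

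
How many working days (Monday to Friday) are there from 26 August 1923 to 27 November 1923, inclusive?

67

26 August 1923 is a Sunday.
The range spans 94 days (inclusive of both endpoints).
94 = 7 × 13 + 3, so there are 13 full weeks plus 3 extra days.
Each full week contributes 5 weekdays (Mon–Fri): 13 × 5 = 65.
The 3 extra days are Sun, Mon, Tue — 2 of them qualify.
Total: 65 + 2 = 67.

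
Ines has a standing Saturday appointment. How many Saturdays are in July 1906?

Jul 1, 1906 is a Sunday.
From Jul 1, 1906 to Jul 31, 1906 is 31 days inclusive.
31 = 7 × 4 + 3, so there are 4 full weeks plus 3 extra days.
Each full week contributes one Saturday: 4 so far.
The 3 extra days are Sunday, Monday, Tuesday — none qualify.
Total: 4 + 0 = 4.

4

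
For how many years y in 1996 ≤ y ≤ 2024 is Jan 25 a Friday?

Day of week of January 25 in each year:
1996: Thu, 1997: Sat, 1998: Sun, 1999: Mon, 2000: Tue, 2001: Thu, 2002: Fri ✓, 2003: Sat, 2004: Sun, 2005: Tue, 2006: Wed, 2007: Thu, 2008: Fri ✓, 2009: Sun, 2010: Mon, 2011: Tue, 2012: Wed, 2013: Fri ✓, 2014: Sat, 2015: Sun, 2016: Mon, 2017: Wed, 2018: Thu, 2019: Fri ✓, 2020: Sat, 2021: Mon, 2022: Tue, 2023: Wed, 2024: Thu
Fridays: 2002, 2008, 2013, 2019.

4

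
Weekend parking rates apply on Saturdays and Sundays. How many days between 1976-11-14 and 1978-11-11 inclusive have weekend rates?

1976-11-14 is a Sunday.
The range spans 728 days (inclusive of both endpoints).
728 = 7 × 104, so the span is exactly 104 full weeks.
Each full week contributes 2 weekend days (Sat, Sun): 104 × 2 = 208.
Total: 208.

208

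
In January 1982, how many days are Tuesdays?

Jan 1, 1982 is a Friday.
That's 31 days from start to end, counting both.
31 = 7 × 4 + 3, so there are 4 full weeks plus 3 extra days.
Each full week contributes one Tuesday: 4 so far.
The 3 extra days are Fri, Sat, Sun — none qualify.
Total: 4 + 0 = 4.

4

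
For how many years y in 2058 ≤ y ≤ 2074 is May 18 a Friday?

3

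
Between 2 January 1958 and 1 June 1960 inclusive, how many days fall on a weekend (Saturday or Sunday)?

252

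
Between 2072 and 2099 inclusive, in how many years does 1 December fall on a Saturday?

4

Day of week of December 1 in each year:
2072: Thu, 2073: Fri, 2074: Sat ✓, 2075: Sun, 2076: Tue, 2077: Wed, 2078: Thu, 2079: Fri, 2080: Sun, 2081: Mon, 2082: Tue, 2083: Wed, 2084: Fri, 2085: Sat ✓, 2086: Sun, 2087: Mon, 2088: Wed, 2089: Thu, 2090: Fri, 2091: Sat ✓, 2092: Mon, 2093: Tue, 2094: Wed, 2095: Thu, 2096: Sat ✓, 2097: Sun, 2098: Mon, 2099: Tue
Saturdays: 2074, 2085, 2091, 2096.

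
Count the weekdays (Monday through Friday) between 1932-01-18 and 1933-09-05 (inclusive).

427 weekdays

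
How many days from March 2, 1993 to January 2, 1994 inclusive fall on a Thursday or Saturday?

88

March 2, 1993 is a Tuesday.
The range spans 307 days (inclusive of both endpoints).
307 = 7 × 43 + 6, so there are 43 full weeks plus 6 extra days.
Each full week contributes 2 days from the set (Thu, Sat): 43 × 2 = 86.
The 6 extra days are Tuesday, Wednesday, Thursday, Friday, Saturday, Sunday — 2 of them qualify.
Total: 86 + 2 = 88.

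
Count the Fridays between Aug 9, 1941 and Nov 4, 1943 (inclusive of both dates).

Aug 9, 1941 is a Saturday.
That's 818 days from start to end, counting both.
818 = 7 × 116 + 6, so there are 116 full weeks plus 6 extra days.
Each full week contributes one Friday: 116 so far.
The 6 extra days are Saturday, Sunday, Monday, Tuesday, Wednesday, Thursday — none qualify.
Total: 116 + 0 = 116.

116 Fridays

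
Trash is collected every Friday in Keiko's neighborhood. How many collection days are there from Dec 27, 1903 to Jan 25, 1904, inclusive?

4

Dec 27, 1903 is a Sunday.
That's 30 days from start to end, counting both.
30 = 7 × 4 + 2, so there are 4 full weeks plus 2 extra days.
Each full week contributes one Friday: 4 so far.
The 2 extra days are Sun, Mon — none qualify.
Total: 4 + 0 = 4.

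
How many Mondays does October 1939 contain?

1 October 1939 is a Sunday.
The range spans 31 days (inclusive of both endpoints).
31 = 7 × 4 + 3, so there are 4 full weeks plus 3 extra days.
Each full week contributes one Monday: 4 so far.
The 3 extra days are Sunday, Monday, Tuesday — 1 of them qualifies.
Total: 4 + 1 = 5.

5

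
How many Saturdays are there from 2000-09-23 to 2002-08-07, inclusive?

98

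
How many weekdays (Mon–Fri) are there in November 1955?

Nov 1, 1955 is a Tuesday.
That's 30 days from start to end, counting both.
30 = 7 × 4 + 2, so there are 4 full weeks plus 2 extra days.
Each full week contributes 5 weekdays (Mon–Fri): 4 × 5 = 20.
The 2 extra days are Tuesday, Wednesday — 2 of them qualify.
Total: 20 + 2 = 22.

22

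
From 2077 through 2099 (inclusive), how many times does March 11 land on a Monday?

3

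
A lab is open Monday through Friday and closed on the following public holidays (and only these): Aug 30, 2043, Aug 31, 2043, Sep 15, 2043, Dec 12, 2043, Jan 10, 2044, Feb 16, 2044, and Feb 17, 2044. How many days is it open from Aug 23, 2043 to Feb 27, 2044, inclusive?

131

Aug 23, 2043 is a Sunday.
That's 189 days from start to end, counting both.
189 = 7 × 27, so the span is exactly 27 full weeks.
Each full week contributes 5 weekdays (Mon–Fri): 27 × 5 = 135.
Holidays: Aug 30, 2043 (Sun); Aug 31, 2043 (Mon); Sep 15, 2043 (Tue); Dec 12, 2043 (Sat); Jan 10, 2044 (Sun); Feb 16, 2044 (Tue); Feb 17, 2044 (Wed).
4 of the 7 holidays fall on weekdays; the rest are weekends and were already excluded.
Business days: 135 − 4 = 131.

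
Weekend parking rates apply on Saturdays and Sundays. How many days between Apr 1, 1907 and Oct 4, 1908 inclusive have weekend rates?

158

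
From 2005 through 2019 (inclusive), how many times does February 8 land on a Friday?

Day of week of February 8 in each year:
2005: Tue, 2006: Wed, 2007: Thu, 2008: Fri ✓, 2009: Sun, 2010: Mon, 2011: Tue, 2012: Wed, 2013: Fri ✓, 2014: Sat, 2015: Sun, 2016: Mon, 2017: Wed, 2018: Thu, 2019: Fri ✓
Fridays: 2008, 2013, 2019.

3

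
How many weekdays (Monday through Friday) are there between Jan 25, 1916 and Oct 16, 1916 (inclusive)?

190 weekdays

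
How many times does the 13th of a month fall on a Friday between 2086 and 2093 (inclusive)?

14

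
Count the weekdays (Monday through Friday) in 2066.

2066-01-01 is a Friday.
From 2066-01-01 to 2066-12-31 is 365 days inclusive.
365 = 7 × 52 + 1, so there are 52 full weeks plus 1 extra day.
Each full week contributes 5 weekdays (Mon–Fri): 52 × 5 = 260.
The 1 extra day is Fri — 1 of them qualifies.
Total: 260 + 1 = 261.

261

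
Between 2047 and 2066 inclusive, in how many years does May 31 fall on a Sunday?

Day of week of May 31 in each year:
2047: Fri, 2048: Sun ✓, 2049: Mon, 2050: Tue, 2051: Wed, 2052: Fri, 2053: Sat, 2054: Sun ✓, 2055: Mon, 2056: Wed, 2057: Thu, 2058: Fri, 2059: Sat, 2060: Mon, 2061: Tue, 2062: Wed, 2063: Thu, 2064: Sat, 2065: Sun ✓, 2066: Mon
Sundays: 2048, 2054, 2065.

3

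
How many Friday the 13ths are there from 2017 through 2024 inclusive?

Friday-the-13ths by year:
2017: Jan, Oct
2018: Apr, Jul
2019: Sep, Dec
2020: Mar, Nov
2021: Aug
2022: May
2023: Jan, Oct
2024: Sep, Dec

14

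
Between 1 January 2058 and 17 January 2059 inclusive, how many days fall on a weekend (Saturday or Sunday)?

1 January 2058 is a Tuesday.
The range spans 382 days (inclusive of both endpoints).
382 = 7 × 54 + 4, so there are 54 full weeks plus 4 extra days.
Each full week contributes 2 weekend days (Sat, Sun): 54 × 2 = 108.
The 4 extra days are Tuesday, Wednesday, Thursday, Friday — none qualify.
Total: 108 + 0 = 108.

108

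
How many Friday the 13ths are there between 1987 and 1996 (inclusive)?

Friday-the-13ths by year:
1987: Feb, Mar, Nov
1988: May
1989: Jan, Oct
1990: Apr, Jul
1991: Sep, Dec
1992: Mar, Nov
1993: Aug
1994: May
1995: Jan, Oct
1996: Sep, Dec

18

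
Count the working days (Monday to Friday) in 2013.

261

January 1, 2013 is a Tuesday.
The range spans 365 days (inclusive of both endpoints).
365 = 7 × 52 + 1, so there are 52 full weeks plus 1 extra day.
Each full week contributes 5 weekdays (Mon–Fri): 52 × 5 = 260.
The 1 extra day is Tue — 1 of them qualifies.
Total: 260 + 1 = 261.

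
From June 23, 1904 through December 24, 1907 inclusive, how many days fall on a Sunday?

June 23, 1904 is a Thursday.
That's 1280 days from start to end, counting both.
1280 = 7 × 182 + 6, so there are 182 full weeks plus 6 extra days.
Each full week contributes one Sunday: 182 so far.
The 6 extra days are Thu, Fri, Sat, Sun, Mon, Tue — 1 of them qualifies.
Total: 182 + 1 = 183.

183 Sundays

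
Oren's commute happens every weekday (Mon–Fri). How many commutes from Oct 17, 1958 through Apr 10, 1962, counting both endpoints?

Oct 17, 1958 is a Friday.
From Oct 17, 1958 to Apr 10, 1962 is 1272 days inclusive.
1272 = 7 × 181 + 5, so there are 181 full weeks plus 5 extra days.
Each full week contributes 5 weekdays (Mon–Fri): 181 × 5 = 905.
The 5 extra days are Friday, Saturday, Sunday, Monday, Tuesday — 3 of them qualify.
Total: 905 + 3 = 908.

908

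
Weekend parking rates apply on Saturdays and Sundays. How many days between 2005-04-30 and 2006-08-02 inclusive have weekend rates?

2005-04-30 is a Saturday.
The range spans 460 days (inclusive of both endpoints).
460 = 7 × 65 + 5, so there are 65 full weeks plus 5 extra days.
Each full week contributes 2 weekend days (Sat, Sun): 65 × 2 = 130.
The 5 extra days are Saturday, Sunday, Monday, Tuesday, Wednesday — 2 of them qualify.
Total: 130 + 2 = 132.

132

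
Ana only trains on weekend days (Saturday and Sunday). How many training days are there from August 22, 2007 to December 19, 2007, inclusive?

August 22, 2007 is a Wednesday.
From August 22, 2007 to December 19, 2007 is 120 days inclusive.
120 = 7 × 17 + 1, so there are 17 full weeks plus 1 extra day.
Each full week contributes 2 weekend days (Sat, Sun): 17 × 2 = 34.
The 1 extra day is Wednesday — none qualify.
Total: 34 + 0 = 34.

34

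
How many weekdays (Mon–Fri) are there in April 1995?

20

1995-04-01 is a Saturday.
From 1995-04-01 to 1995-04-30 is 30 days inclusive.
30 = 7 × 4 + 2, so there are 4 full weeks plus 2 extra days.
Each full week contributes 5 weekdays (Mon–Fri): 4 × 5 = 20.
The 2 extra days are Saturday, Sunday — none qualify.
Total: 20 + 0 = 20.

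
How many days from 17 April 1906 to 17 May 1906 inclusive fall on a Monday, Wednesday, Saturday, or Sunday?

17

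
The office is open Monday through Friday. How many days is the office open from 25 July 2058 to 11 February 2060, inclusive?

25 July 2058 is a Thursday.
That's 567 days from start to end, counting both.
567 = 7 × 81, so the span is exactly 81 full weeks.
Each full week contributes 5 weekdays (Mon–Fri): 81 × 5 = 405.

405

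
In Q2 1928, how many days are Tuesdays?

1928-04-01 is a Sunday.
The range spans 91 days (inclusive of both endpoints).
91 = 7 × 13, so the span is exactly 13 full weeks.
Each full week contributes one Tuesday: 13 so far.
Total: 13.

13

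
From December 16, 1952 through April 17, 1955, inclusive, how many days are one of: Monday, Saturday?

243

December 16, 1952 is a Tuesday.
The range spans 853 days (inclusive of both endpoints).
853 = 7 × 121 + 6, so there are 121 full weeks plus 6 extra days.
Each full week contributes 2 days from the set (Mon, Sat): 121 × 2 = 242.
The 6 extra days are Tue, Wed, Thu, Fri, Sat, Sun — 1 of them qualifies.
Total: 242 + 1 = 243.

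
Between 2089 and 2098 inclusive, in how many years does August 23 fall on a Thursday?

2

Day of week of August 23 in each year:
2089: Tue, 2090: Wed, 2091: Thu ✓, 2092: Sat, 2093: Sun, 2094: Mon, 2095: Tue, 2096: Thu ✓, 2097: Fri, 2098: Sat
Thursdays: 2091, 2096.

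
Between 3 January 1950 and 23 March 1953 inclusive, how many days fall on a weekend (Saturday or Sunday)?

3 January 1950 is a Tuesday.
The range spans 1176 days (inclusive of both endpoints).
1176 = 7 × 168, so the span is exactly 168 full weeks.
Each full week contributes 2 weekend days (Sat, Sun): 168 × 2 = 336.

336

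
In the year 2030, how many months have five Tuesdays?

A month has five Tuesdays exactly when Tuesday falls within its first (length − 28) days.
Jan: 31 days, starts Tue → 5 of Tue, Wed, Thu ✓
Feb: 28 days, starts Fri → 5 of (none)
Mar: 31 days, starts Fri → 5 of Fri, Sat, Sun
Apr: 30 days, starts Mon → 5 of Mon, Tue ✓
May: 31 days, starts Wed → 5 of Wed, Thu, Fri
Jun: 30 days, starts Sat → 5 of Sat, Sun
Jul: 31 days, starts Mon → 5 of Mon, Tue, Wed ✓
Aug: 31 days, starts Thu → 5 of Thu, Fri, Sat
Sep: 30 days, starts Sun → 5 of Sun, Mon
Oct: 31 days, starts Tue → 5 of Tue, Wed, Thu ✓
Nov: 30 days, starts Fri → 5 of Fri, Sat
Dec: 31 days, starts Sun → 5 of Sun, Mon, Tue ✓
Months with five Tuesdays: Jan, Apr, Jul, Oct, Dec.

5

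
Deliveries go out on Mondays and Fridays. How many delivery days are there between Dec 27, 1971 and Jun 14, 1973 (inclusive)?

153

Dec 27, 1971 is a Monday.
The range spans 536 days (inclusive of both endpoints).
536 = 7 × 76 + 4, so there are 76 full weeks plus 4 extra days.
Each full week contributes 2 days from the set (Mon, Fri): 76 × 2 = 152.
The 4 extra days are Mon, Tue, Wed, Thu — 1 of them qualifies.
Total: 152 + 1 = 153.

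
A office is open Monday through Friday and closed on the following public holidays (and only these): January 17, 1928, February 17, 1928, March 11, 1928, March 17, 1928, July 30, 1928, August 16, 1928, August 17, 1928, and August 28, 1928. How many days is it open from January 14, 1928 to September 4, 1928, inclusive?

161

January 14, 1928 is a Saturday.
That's 235 days from start to end, counting both.
235 = 7 × 33 + 4, so there are 33 full weeks plus 4 extra days.
Each full week contributes 5 weekdays (Mon–Fri): 33 × 5 = 165.
The 4 extra days are Saturday, Sunday, Monday, Tuesday — 2 of them qualify.
Total: 165 + 2 = 167.
Holidays: January 17, 1928 (Tue); February 17, 1928 (Fri); March 11, 1928 (Sun); March 17, 1928 (Sat); July 30, 1928 (Mon); August 16, 1928 (Thu); August 17, 1928 (Fri); August 28, 1928 (Tue).
6 of the 8 holidays fall on weekdays; the rest are weekends and were already excluded.
Business days: 167 − 6 = 161.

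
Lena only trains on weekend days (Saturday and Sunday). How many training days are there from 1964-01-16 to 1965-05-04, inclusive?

1964-01-16 is a Thursday.
That's 475 days from start to end, counting both.
475 = 7 × 67 + 6, so there are 67 full weeks plus 6 extra days.
Each full week contributes 2 weekend days (Sat, Sun): 67 × 2 = 134.
The 6 extra days are Thu, Fri, Sat, Sun, Mon, Tue — 2 of them qualify.
Total: 134 + 2 = 136.

136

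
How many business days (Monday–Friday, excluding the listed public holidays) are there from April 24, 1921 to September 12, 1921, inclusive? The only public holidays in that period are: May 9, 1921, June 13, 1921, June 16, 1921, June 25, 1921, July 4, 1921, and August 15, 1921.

April 24, 1921 is a Sunday.
That's 142 days from start to end, counting both.
142 = 7 × 20 + 2, so there are 20 full weeks plus 2 extra days.
Each full week contributes 5 weekdays (Mon–Fri): 20 × 5 = 100.
The 2 extra days are Sunday, Monday — 1 of them qualifies.
Total: 100 + 1 = 101.
Holidays: May 9, 1921 (Mon); June 13, 1921 (Mon); June 16, 1921 (Thu); June 25, 1921 (Sat); July 4, 1921 (Mon); August 15, 1921 (Mon).
5 of the 6 holidays fall on weekdays; the rest are weekends and were already excluded.
Business days: 101 − 5 = 96.

96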